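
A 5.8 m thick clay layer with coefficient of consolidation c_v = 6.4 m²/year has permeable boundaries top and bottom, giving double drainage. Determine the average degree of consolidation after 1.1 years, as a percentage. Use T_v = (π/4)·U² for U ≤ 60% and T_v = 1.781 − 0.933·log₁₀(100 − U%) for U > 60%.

Drainage path length: H_d = H/2 = 2.9 m (double drainage).
T_v = c_v·t/H_d² = 6.4×1.1/2.9² = 0.8371.
T_v = 0.8371 corresponds to the U > 60% branch:
U = 1 − 10^((1.781 − T_v)/0.933)/100 = 0.8973

U ≈ 89.7 %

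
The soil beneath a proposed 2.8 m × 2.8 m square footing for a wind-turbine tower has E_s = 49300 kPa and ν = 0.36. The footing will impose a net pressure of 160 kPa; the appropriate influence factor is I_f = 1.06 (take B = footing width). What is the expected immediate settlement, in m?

S_e ≈ 0.00838 m

Immediate (elastic) settlement: S_e = q·B·(1−ν²)/E_s · I_f.
S_e = 160 × 2.8 × (1 − 0.36²) / 49300 × 1.06
    = 160 × 2.8 × 0.8704 / 49300 × 1.06
    = 0.008384 m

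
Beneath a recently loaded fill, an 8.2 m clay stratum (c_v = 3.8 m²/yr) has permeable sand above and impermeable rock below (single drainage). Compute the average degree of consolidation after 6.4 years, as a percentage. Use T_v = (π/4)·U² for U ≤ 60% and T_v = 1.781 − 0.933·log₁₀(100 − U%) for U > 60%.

Drainage path length: H_d = H = 8.2 m (single drainage).
T_v = c_v·t/H_d² = 3.8×6.4/8.2² = 0.36169.
T_v = 0.36169 corresponds to the U > 60% branch:
U = 1 − 10^((1.781 − T_v)/0.933)/100 = 0.6679

U ≈ 66.8 %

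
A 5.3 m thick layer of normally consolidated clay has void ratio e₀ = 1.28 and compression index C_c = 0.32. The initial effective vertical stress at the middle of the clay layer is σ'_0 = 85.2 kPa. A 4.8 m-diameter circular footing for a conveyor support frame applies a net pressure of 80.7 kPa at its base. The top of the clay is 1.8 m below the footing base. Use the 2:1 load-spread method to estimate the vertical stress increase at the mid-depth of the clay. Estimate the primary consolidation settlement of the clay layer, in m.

Mid-depth of clay below the footing base: z = 1.8 + 5.3/2 = 4.45 m.
Stress increase at mid-clay by the 2:1 spreading method:
Δσ ≈ qD²/(D+z)² = 80.7×4.8²/(4.8+4.45)² = 21.731 kPa
Final effective stress: σ'_f = σ'_0 + Δσ = 85.2 + 21.731 = 106.93 kPa.
Normally consolidated clay, so the full stress increment lies on the virgin compression line:
S_c = C_c·H/(1+e₀)·log₁₀(σ'_f/σ'_0) = 0.32×5.3/(1+1.28)×log₁₀(106.93/85.2)
    = 0.74386 × 0.09866 = 0.07339 m

S_c ≈ 0.0734 m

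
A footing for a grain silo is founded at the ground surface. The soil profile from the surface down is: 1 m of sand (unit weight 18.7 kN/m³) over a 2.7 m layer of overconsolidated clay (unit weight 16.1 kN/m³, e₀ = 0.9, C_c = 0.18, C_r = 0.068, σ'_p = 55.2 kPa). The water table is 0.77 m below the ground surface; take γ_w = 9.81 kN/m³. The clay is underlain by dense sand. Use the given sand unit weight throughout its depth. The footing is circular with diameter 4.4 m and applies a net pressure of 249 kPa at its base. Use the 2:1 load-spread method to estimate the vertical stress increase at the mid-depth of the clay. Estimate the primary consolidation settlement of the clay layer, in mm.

Mid-depth of clay below the ground surface: z = 1 + 2.7/2 = 2.35 m.
Total vertical stress at mid-clay: σ_v = 18.7×1 + 16.1×1.35 = 40.435 kPa.
Pore pressure: u = 9.81×(2.35 − 0.77) = 15.5 kPa.
Initial effective stress: σ'_0 = σ_v − u = 40.435 − 15.5 = 24.935 kPa.
Stress increase at mid-clay by the 2:1 spreading method:
Δσ ≈ qD²/(D+z)² = 249×4.4²/(4.4+2.35)² = 105.8 kPa
Final effective stress: σ'_f = 24.935 + 105.8 = 130.73 kPa.
σ'_f = 130.73 > σ'_p = 55.2 kPa, so the stress path crosses the preconsolidation pressure — recompression up to σ'_p, then virgin compression beyond:
S_c = H/(1+e₀)·[C_r·log₁₀(σ'_p/σ'_0) + C_c·log₁₀(σ'_f/σ'_p)]
    = 2.7/1.9 × [0.068×log₁₀(55.2/24.935) + 0.18×log₁₀(130.73/55.2)]
    = 1.4211 × [0.023469 + 0.067399] = 0.1291 m

S_c ≈ 129 mm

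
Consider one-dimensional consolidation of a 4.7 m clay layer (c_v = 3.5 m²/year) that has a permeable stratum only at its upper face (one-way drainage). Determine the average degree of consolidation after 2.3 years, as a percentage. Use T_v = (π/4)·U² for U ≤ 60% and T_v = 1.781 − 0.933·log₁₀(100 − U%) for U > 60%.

Drainage path length: H_d = H = 4.7 m (single drainage).
T_v = c_v·t/H_d² = 3.5×2.3/4.7² = 0.36442.
T_v = 0.36442 corresponds to the U > 60% branch:
U = 1 − 10^((1.781 − T_v)/0.933)/100 = 0.6702

U ≈ 67 %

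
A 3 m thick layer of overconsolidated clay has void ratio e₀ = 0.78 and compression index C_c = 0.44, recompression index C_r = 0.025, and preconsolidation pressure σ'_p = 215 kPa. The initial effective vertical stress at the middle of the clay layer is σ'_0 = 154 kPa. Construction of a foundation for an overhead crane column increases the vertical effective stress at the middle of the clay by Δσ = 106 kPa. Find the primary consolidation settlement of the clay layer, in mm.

S_c ≈ 67.3 mm

Final effective stress: σ'_f = 154 + 106 = 260 kPa.
σ'_f = 260 > σ'_p = 215 kPa, so the stress path crosses the preconsolidation pressure — recompression up to σ'_p, then virgin compression beyond:
S_c = H/(1+e₀)·[C_r·log₁₀(σ'_p/σ'_0) + C_c·log₁₀(σ'_f/σ'_p)]
    = 3/1.78 × [0.025×log₁₀(215/154) + 0.44×log₁₀(260/215)]
    = 1.6854 × [0.0036229 + 0.036315] = 0.06731 m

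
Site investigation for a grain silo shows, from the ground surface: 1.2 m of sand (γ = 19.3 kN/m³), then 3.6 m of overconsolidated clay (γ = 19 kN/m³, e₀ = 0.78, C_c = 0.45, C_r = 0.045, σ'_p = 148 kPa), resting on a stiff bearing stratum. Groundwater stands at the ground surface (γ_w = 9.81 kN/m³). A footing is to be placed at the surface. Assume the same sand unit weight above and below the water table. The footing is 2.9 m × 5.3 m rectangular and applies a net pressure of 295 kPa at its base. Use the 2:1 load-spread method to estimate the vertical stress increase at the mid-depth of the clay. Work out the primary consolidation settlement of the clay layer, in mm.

S_c ≈ 57.8 mm

Mid-depth of clay below the ground surface: z = 1.2 + 3.6/2 = 3 m.
Total vertical stress at mid-clay: σ_v = 19.3×1.2 + 19×1.8 = 57.36 kPa.
Pore pressure: u = 9.81×(3 − 0) = 29.43 kPa.
Initial effective stress: σ'_0 = σ_v − u = 57.36 − 29.43 = 27.93 kPa.
Stress increase at mid-clay by the 2:1 spreading method:
Δσ = qBL/((B+z)(L+z)) = 295×2.9×5.3/((2.9+3)(5.3+3)) = 92.59 kPa
Final effective stress: σ'_f = 27.93 + 92.59 = 120.52 kPa.
σ'_f = 120.52 ≤ σ'_p = 148 kPa, so the clay remains overconsolidated and only the recompression index applies:
S_c = C_r·H/(1+e₀)·log₁₀(σ'_f/σ'_0) = 0.045×3.6/1.78×log₁₀(120.52/27.93)
    = 0.091012 × 0.63499 = 0.05779 m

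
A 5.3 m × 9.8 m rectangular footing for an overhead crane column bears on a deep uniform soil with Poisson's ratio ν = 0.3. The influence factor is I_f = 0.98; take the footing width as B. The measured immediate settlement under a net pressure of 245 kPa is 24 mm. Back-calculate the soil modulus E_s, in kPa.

E_s ≈ 48300 kPa

S_e = q·B·(1−ν²)/E_s · I_f  ⇒  E_s = q·B·(1−ν²)·I_f / S_e.
E_s = 245 × 5.3 × 0.91 × 0.98 / 0.024 = 48250 kPa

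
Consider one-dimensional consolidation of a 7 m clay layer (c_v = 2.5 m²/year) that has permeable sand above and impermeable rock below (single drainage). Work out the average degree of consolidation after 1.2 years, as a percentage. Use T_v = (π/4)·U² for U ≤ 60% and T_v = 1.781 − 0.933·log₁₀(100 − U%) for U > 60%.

U ≈ 27.9 %

Drainage path length: H_d = H = 7 m (single drainage).
T_v = c_v·t/H_d² = 2.5×1.2/7² = 0.061224.
T_v = 0.061224 corresponds to the U ≤ 60% branch:
U = √(4T_v/π) = 0.2792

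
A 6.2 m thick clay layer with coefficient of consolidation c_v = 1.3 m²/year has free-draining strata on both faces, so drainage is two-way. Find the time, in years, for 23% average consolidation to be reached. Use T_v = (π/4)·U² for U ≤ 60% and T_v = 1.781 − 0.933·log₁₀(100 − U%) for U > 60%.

Drainage path length: H_d = H/2 = 3.1 m (double drainage).
U ≤ 60%: T_v = (π/4)·U² = (π/4)×0.23² = 0.041548.
t = T_v·H_d²/c_v = 0.041548×3.1²/1.3 = 0.3071 years.

t ≈ 0.307 years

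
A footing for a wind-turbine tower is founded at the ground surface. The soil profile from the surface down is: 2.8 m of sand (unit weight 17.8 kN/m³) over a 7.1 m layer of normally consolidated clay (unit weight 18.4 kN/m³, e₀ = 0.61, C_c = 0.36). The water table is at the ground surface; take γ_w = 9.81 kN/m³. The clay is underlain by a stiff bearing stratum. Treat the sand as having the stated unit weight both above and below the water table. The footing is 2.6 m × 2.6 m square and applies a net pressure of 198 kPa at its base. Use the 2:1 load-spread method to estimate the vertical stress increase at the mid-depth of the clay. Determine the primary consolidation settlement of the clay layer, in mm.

Mid-depth of clay below the ground surface: z = 2.8 + 7.1/2 = 6.35 m.
Total vertical stress at mid-clay: σ_v = 17.8×2.8 + 18.4×3.55 = 115.16 kPa.
Pore pressure: u = 9.81×(6.35 − 0) = 62.294 kPa.
Initial effective stress: σ'_0 = σ_v − u = 115.16 − 62.294 = 52.866 kPa.
Stress increase at mid-clay by the 2:1 spreading method:
Δσ = qBL/((B+z)(L+z)) = 198×2.6×2.6/((2.6+6.35)(2.6+6.35)) = 16.71 kPa
Final effective stress: σ'_f = σ'_0 + Δσ = 52.866 + 16.71 = 69.576 kPa.
Normally consolidated clay, so the full stress increment lies on the virgin compression line:
S_c = C_c·H/(1+e₀)·log₁₀(σ'_f/σ'_0) = 0.36×7.1/(1+0.61)×log₁₀(69.576/52.866)
    = 1.5876 × 0.11928 = 0.1894 m

S_c ≈ 189 mm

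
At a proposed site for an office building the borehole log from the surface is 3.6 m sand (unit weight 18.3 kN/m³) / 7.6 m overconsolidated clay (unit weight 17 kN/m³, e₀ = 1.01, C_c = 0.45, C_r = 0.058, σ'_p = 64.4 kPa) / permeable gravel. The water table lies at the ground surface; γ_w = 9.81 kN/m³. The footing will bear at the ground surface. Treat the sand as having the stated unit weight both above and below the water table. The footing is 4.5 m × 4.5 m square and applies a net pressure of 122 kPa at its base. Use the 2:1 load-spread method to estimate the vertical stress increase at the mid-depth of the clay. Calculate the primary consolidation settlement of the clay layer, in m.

S_c ≈ 0.126 m

Mid-depth of clay below the ground surface: z = 3.6 + 7.6/2 = 7.4 m.
Total vertical stress at mid-clay: σ_v = 18.3×3.6 + 17×3.8 = 130.48 kPa.
Pore pressure: u = 9.81×(7.4 − 0) = 72.594 kPa.
Initial effective stress: σ'_0 = σ_v − u = 130.48 − 72.594 = 57.886 kPa.
Stress increase at mid-clay by the 2:1 spreading method:
Δσ = qBL/((B+z)(L+z)) = 122×4.5×4.5/((4.5+7.4)(4.5+7.4)) = 17.446 kPa
Final effective stress: σ'_f = 57.886 + 17.446 = 75.332 kPa.
σ'_f = 75.332 > σ'_p = 64.4 kPa, so the stress path crosses the preconsolidation pressure — recompression up to σ'_p, then virgin compression beyond:
S_c = H/(1+e₀)·[C_r·log₁₀(σ'_p/σ'_0) + C_c·log₁₀(σ'_f/σ'_p)]
    = 7.6/2.01 × [0.058×log₁₀(64.4/57.886) + 0.45×log₁₀(75.332/64.4)]
    = 3.7811 × [0.0026861 + 0.030642] = 0.126 m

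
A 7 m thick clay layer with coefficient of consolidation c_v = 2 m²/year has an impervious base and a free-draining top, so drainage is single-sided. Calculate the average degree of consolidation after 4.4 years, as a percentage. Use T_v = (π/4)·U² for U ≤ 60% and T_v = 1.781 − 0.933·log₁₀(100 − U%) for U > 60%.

U ≈ 47.8 %

Drainage path length: H_d = H = 7 m (single drainage).
T_v = c_v·t/H_d² = 2×4.4/7² = 0.17959.
T_v = 0.17959 corresponds to the U ≤ 60% branch:
U = √(4T_v/π) = 0.4782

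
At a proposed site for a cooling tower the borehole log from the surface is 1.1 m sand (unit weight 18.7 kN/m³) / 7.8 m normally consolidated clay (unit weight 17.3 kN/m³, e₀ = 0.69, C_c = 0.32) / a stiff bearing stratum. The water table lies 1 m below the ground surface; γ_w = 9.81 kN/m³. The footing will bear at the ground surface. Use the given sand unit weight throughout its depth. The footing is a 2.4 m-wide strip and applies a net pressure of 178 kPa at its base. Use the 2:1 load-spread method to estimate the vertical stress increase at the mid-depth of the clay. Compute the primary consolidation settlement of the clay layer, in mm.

S_c ≈ 501 mm

Mid-depth of clay below the ground surface: z = 1.1 + 7.8/2 = 5 m.
Total vertical stress at mid-clay: σ_v = 18.7×1.1 + 17.3×3.9 = 88.04 kPa.
Pore pressure: u = 9.81×(5 − 1) = 39.24 kPa.
Initial effective stress: σ'_0 = σ_v − u = 88.04 − 39.24 = 48.8 kPa.
Stress increase at mid-clay by the 2:1 spreading method:
Δσ = qB/(B+z) = 178×2.4/(2.4+5) = 57.73 kPa
Final effective stress: σ'_f = σ'_0 + Δσ = 48.8 + 57.73 = 106.53 kPa.
Normally consolidated clay, so the full stress increment lies on the virgin compression line:
S_c = C_c·H/(1+e₀)·log₁₀(σ'_f/σ'_0) = 0.32×7.8/(1+0.69)×log₁₀(106.53/48.8)
    = 1.4769 × 0.33905 = 0.5007 m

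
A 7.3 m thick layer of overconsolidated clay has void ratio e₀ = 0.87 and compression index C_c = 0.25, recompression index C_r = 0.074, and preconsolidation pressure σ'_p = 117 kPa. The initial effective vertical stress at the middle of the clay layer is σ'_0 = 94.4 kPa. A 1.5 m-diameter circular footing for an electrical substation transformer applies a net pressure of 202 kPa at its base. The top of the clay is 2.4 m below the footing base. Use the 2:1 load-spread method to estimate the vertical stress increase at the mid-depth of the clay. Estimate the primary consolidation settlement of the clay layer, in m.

S_c ≈ 0.0102 m

Mid-depth of clay below the footing base: z = 2.4 + 7.3/2 = 6.05 m.
Stress increase at mid-clay by the 2:1 spreading method:
Δσ ≈ qD²/(D+z)² = 202×1.5²/(1.5+6.05)² = 7.9733 kPa
Final effective stress: σ'_f = 94.4 + 7.9733 = 102.37 kPa.
σ'_f = 102.37 ≤ σ'_p = 117 kPa, so the clay remains overconsolidated and only the recompression index applies:
S_c = C_r·H/(1+e₀)·log₁₀(σ'_f/σ'_0) = 0.074×7.3/1.87×log₁₀(102.37/94.4)
    = 0.28887 × 0.035201 = 0.01017 m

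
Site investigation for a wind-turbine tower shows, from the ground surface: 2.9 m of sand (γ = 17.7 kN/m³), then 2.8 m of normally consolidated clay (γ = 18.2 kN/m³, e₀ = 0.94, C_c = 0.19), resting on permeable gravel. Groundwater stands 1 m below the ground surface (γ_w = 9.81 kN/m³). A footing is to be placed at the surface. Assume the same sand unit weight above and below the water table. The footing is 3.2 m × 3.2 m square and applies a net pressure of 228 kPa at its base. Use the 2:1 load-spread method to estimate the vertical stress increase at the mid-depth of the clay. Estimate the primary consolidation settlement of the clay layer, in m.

S_c ≈ 0.0786 m

Mid-depth of clay below the ground surface: z = 2.9 + 2.8/2 = 4.3 m.
Total vertical stress at mid-clay: σ_v = 17.7×2.9 + 18.2×1.4 = 76.81 kPa.
Pore pressure: u = 9.81×(4.3 − 1) = 32.373 kPa.
Initial effective stress: σ'_0 = σ_v − u = 76.81 − 32.373 = 44.437 kPa.
Stress increase at mid-clay by the 2:1 spreading method:
Δσ = qBL/((B+z)(L+z)) = 228×3.2×3.2/((3.2+4.3)(3.2+4.3)) = 41.506 kPa
Final effective stress: σ'_f = σ'_0 + Δσ = 44.437 + 41.506 = 85.943 kPa.
Normally consolidated clay, so the full stress increment lies on the virgin compression line:
S_c = C_c·H/(1+e₀)·log₁₀(σ'_f/σ'_0) = 0.19×2.8/(1+0.94)×log₁₀(85.943/44.437)
    = 0.27423 × 0.28647 = 0.07856 m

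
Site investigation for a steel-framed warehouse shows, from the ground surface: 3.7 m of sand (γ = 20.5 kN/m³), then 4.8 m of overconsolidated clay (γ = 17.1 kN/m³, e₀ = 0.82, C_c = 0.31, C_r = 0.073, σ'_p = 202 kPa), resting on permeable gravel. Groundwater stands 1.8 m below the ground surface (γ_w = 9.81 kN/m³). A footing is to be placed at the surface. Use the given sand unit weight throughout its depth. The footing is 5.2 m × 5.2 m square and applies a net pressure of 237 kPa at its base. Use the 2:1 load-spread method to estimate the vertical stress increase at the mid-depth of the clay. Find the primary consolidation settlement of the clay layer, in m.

S_c ≈ 0.043 m

Mid-depth of clay below the ground surface: z = 3.7 + 4.8/2 = 6.1 m.
Total vertical stress at mid-clay: σ_v = 20.5×3.7 + 17.1×2.4 = 116.89 kPa.
Pore pressure: u = 9.81×(6.1 − 1.8) = 42.183 kPa.
Initial effective stress: σ'_0 = σ_v − u = 116.89 − 42.183 = 74.707 kPa.
Stress increase at mid-clay by the 2:1 spreading method:
Δσ = qBL/((B+z)(L+z)) = 237×5.2×5.2/((5.2+6.1)(5.2+6.1)) = 50.188 kPa
Final effective stress: σ'_f = 74.707 + 50.188 = 124.89 kPa.
σ'_f = 124.89 ≤ σ'_p = 202 kPa, so the clay remains overconsolidated and only the recompression index applies:
S_c = C_r·H/(1+e₀)·log₁₀(σ'_f/σ'_0) = 0.073×4.8/1.82×log₁₀(124.89/74.707)
    = 0.19253 × 0.22317 = 0.04297 m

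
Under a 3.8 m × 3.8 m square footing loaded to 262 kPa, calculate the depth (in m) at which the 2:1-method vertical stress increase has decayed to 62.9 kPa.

z ≈ 3.96 m

2:1 spreading — at depth z the loaded area has grown by z in each plan dimension:
qB²/(B+z)² = Δσ_z ⇒ z = B(√(q/Δσ_z) − 1) = 3.8×(√(262/62.9) − 1) = 3.955 m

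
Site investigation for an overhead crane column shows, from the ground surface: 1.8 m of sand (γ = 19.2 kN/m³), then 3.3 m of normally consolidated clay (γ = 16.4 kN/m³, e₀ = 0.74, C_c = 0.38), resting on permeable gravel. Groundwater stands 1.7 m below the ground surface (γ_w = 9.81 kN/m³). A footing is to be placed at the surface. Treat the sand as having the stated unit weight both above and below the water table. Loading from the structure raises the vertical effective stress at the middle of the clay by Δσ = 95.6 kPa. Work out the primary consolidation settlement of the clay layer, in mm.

Mid-depth of clay below the ground surface: z = 1.8 + 3.3/2 = 3.45 m.
Total vertical stress at mid-clay: σ_v = 19.2×1.8 + 16.4×1.65 = 61.62 kPa.
Pore pressure: u = 9.81×(3.45 − 1.7) = 17.168 kPa.
Initial effective stress: σ'_0 = σ_v − u = 61.62 − 17.168 = 44.452 kPa.
Final effective stress: σ'_f = σ'_0 + Δσ = 44.452 + 95.6 = 140.05 kPa.
Normally consolidated clay, so the full stress increment lies on the virgin compression line:
S_c = C_c·H/(1+e₀)·log₁₀(σ'_f/σ'_0) = 0.38×3.3/(1+0.74)×log₁₀(140.05/44.452)
    = 0.72069 × 0.49839 = 0.3592 m

S_c ≈ 359 mm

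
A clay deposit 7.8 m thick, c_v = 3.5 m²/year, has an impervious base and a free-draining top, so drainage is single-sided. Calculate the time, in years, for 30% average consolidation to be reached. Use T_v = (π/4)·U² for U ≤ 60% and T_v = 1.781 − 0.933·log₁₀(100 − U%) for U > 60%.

Drainage path length: H_d = H = 7.8 m (single drainage).
U ≤ 60%: T_v = (π/4)·U² = (π/4)×0.3² = 0.070686.
t = T_v·H_d²/c_v = 0.070686×7.8²/3.5 = 1.229 years.

t ≈ 1.23 years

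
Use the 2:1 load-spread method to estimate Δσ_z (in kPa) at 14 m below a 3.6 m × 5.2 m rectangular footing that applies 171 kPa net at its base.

Δσ_z ≈ 9.47 kPa

By the 2:1 method the load spreads at 1 horizontal : 2 vertical, so at depth z the loaded area has grown by z in each plan dimension:
Δσ = qBL/((B+z)(L+z)) = 171×3.6×5.2/((3.6+14)(5.2+14)) = 9.473 kPa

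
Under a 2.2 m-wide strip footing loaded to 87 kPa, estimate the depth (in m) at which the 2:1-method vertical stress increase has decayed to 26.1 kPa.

2:1 spreading — at depth z the loaded area has grown by z in each plan dimension:
qB/(B+z) = Δσ_z ⇒ z = qB/Δσ_z − B = 87×2.2/26.1 − 2.2 = 5.133 m

z ≈ 5.13 m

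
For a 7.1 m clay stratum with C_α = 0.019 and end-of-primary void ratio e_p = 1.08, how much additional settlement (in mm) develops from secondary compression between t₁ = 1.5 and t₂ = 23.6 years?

S_s ≈ 77.6 mm

Secondary compression: S_s = C_α·H/(1+e_p)·log₁₀(t₂/t₁)
S_s = 0.019×7.1/(1+1.08)×log₁₀(23.6/1.5)
    = 0.06486 × 1.197 = 0.07762 m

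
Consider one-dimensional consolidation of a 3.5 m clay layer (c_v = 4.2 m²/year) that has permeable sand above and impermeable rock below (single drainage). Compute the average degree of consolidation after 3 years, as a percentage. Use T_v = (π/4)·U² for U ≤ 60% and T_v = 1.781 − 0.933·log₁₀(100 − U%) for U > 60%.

Drainage path length: H_d = H = 3.5 m (single drainage).
T_v = c_v·t/H_d² = 4.2×3/3.5² = 1.0286.
T_v = 1.0286 corresponds to the U > 60% branch:
U = 1 − 10^((1.781 − T_v)/0.933)/100 = 0.936

U ≈ 93.6 %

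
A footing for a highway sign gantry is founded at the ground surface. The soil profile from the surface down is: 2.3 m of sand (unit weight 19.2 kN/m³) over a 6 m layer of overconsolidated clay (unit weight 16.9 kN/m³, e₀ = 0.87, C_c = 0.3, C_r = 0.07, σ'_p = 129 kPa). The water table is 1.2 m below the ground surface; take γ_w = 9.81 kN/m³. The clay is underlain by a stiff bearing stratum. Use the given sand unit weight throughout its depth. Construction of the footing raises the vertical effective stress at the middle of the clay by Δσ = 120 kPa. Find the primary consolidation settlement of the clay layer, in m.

S_c ≈ 0.21 m

Mid-depth of clay below the ground surface: z = 2.3 + 6/2 = 5.3 m.
Total vertical stress at mid-clay: σ_v = 19.2×2.3 + 16.9×3 = 94.86 kPa.
Pore pressure: u = 9.81×(5.3 − 1.2) = 40.221 kPa.
Initial effective stress: σ'_0 = σ_v − u = 94.86 − 40.221 = 54.639 kPa.
Final effective stress: σ'_f = 54.639 + 120 = 174.64 kPa.
σ'_f = 174.64 > σ'_p = 129 kPa, so the stress path crosses the preconsolidation pressure — recompression up to σ'_p, then virgin compression beyond:
S_c = H/(1+e₀)·[C_r·log₁₀(σ'_p/σ'_0) + C_c·log₁₀(σ'_f/σ'_p)]
    = 6/1.87 × [0.07×log₁₀(129/54.639) + 0.3×log₁₀(174.64/129)]
    = 3.2086 × [0.026116 + 0.039466] = 0.2104 m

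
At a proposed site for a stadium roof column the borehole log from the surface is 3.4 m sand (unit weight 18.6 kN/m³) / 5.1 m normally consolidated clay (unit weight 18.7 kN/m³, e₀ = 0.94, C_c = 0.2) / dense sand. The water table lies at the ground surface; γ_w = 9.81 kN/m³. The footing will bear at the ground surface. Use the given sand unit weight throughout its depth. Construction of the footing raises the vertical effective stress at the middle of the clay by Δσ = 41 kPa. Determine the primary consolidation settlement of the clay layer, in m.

Mid-depth of clay below the ground surface: z = 3.4 + 5.1/2 = 5.95 m.
Total vertical stress at mid-clay: σ_v = 18.6×3.4 + 18.7×2.55 = 110.92 kPa.
Pore pressure: u = 9.81×(5.95 − 0) = 58.37 kPa.
Initial effective stress: σ'_0 = σ_v − u = 110.92 − 58.37 = 52.55 kPa.
Final effective stress: σ'_f = σ'_0 + Δσ = 52.55 + 41 = 93.55 kPa.
Normally consolidated clay, so the full stress increment lies on the virgin compression line:
S_c = C_c·H/(1+e₀)·log₁₀(σ'_f/σ'_0) = 0.2×5.1/(1+0.94)×log₁₀(93.55/52.55)
    = 0.52577 × 0.25047 = 0.1317 m

S_c ≈ 0.132 m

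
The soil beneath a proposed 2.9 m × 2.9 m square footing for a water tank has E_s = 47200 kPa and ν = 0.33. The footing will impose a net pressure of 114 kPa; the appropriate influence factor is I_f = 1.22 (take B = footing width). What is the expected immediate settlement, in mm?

Immediate (elastic) settlement: S_e = q·B·(1−ν²)/E_s · I_f.
S_e = 114 × 2.9 × (1 − 0.33²) / 47200 × 1.22
    = 114 × 2.9 × 0.8911 / 47200 × 1.22
    = 0.007615 m = 7.615 mm

S_e ≈ 7.61 mm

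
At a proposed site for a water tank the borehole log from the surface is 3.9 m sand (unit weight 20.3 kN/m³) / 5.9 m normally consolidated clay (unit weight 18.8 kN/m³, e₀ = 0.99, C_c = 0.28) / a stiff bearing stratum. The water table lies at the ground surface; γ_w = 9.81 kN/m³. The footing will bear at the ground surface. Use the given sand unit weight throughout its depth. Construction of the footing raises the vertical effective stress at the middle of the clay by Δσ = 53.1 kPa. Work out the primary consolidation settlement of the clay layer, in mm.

Mid-depth of clay below the ground surface: z = 3.9 + 5.9/2 = 6.85 m.
Total vertical stress at mid-clay: σ_v = 20.3×3.9 + 18.8×2.95 = 134.63 kPa.
Pore pressure: u = 9.81×(6.85 − 0) = 67.198 kPa.
Initial effective stress: σ'_0 = σ_v − u = 134.63 − 67.198 = 67.432 kPa.
Final effective stress: σ'_f = σ'_0 + Δσ = 67.432 + 53.1 = 120.53 kPa.
Normally consolidated clay, so the full stress increment lies on the virgin compression line:
S_c = C_c·H/(1+e₀)·log₁₀(σ'_f/σ'_0) = 0.28×5.9/(1+0.99)×log₁₀(120.53/67.432)
    = 0.83015 × 0.25223 = 0.2094 m

S_c ≈ 209 mm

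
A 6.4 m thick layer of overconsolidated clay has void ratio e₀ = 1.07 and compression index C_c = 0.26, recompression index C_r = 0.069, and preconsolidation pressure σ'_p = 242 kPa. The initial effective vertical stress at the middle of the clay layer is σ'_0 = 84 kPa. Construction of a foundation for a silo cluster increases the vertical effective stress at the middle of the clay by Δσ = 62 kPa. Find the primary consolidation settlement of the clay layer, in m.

S_c ≈ 0.0512 m

Final effective stress: σ'_f = 84 + 62 = 146 kPa.
σ'_f = 146 ≤ σ'_p = 242 kPa, so the clay remains overconsolidated and only the recompression index applies:
S_c = C_r·H/(1+e₀)·log₁₀(σ'_f/σ'_0) = 0.069×6.4/2.07×log₁₀(146/84)
    = 0.21333 × 0.24007 = 0.05122 m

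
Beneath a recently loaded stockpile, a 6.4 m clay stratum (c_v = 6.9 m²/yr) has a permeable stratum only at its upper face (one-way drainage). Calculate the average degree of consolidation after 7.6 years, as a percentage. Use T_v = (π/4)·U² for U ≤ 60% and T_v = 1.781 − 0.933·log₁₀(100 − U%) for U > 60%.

U ≈ 96.6 %

Drainage path length: H_d = H = 6.4 m (single drainage).
T_v = c_v·t/H_d² = 6.9×7.6/6.4² = 1.2803.
T_v = 1.2803 corresponds to the U > 60% branch:
U = 1 − 10^((1.781 − T_v)/0.933)/100 = 0.9656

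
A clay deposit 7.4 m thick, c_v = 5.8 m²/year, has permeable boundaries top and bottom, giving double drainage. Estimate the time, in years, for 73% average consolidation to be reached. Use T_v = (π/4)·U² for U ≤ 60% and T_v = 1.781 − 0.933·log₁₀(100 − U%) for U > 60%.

Drainage path length: H_d = H/2 = 3.7 m (double drainage).
U > 60%: T_v = 1.781 − 0.933·log₁₀(100 − 73) = 0.44554.
t = T_v·H_d²/c_v = 0.44554×3.7²/5.8 = 1.052 years.

t ≈ 1.05 years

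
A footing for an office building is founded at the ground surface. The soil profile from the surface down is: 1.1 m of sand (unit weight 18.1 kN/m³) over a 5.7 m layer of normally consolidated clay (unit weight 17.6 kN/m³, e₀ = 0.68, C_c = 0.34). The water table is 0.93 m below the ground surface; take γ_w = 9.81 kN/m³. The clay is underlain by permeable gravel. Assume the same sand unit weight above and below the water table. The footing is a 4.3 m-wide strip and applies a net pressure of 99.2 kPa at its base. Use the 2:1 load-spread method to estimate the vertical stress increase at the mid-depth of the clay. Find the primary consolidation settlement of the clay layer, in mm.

Mid-depth of clay below the ground surface: z = 1.1 + 5.7/2 = 3.95 m.
Total vertical stress at mid-clay: σ_v = 18.1×1.1 + 17.6×2.85 = 70.07 kPa.
Pore pressure: u = 9.81×(3.95 − 0.93) = 29.626 kPa.
Initial effective stress: σ'_0 = σ_v − u = 70.07 − 29.626 = 40.444 kPa.
Stress increase at mid-clay by the 2:1 spreading method:
Δσ = qB/(B+z) = 99.2×4.3/(4.3+3.95) = 51.704 kPa
Final effective stress: σ'_f = σ'_0 + Δσ = 40.444 + 51.704 = 92.148 kPa.
Normally consolidated clay, so the full stress increment lies on the virgin compression line:
S_c = C_c·H/(1+e₀)·log₁₀(σ'_f/σ'_0) = 0.34×5.7/(1+0.68)×log₁₀(92.148/40.444)
    = 1.1536 × 0.35763 = 0.4126 m

S_c ≈ 413 mm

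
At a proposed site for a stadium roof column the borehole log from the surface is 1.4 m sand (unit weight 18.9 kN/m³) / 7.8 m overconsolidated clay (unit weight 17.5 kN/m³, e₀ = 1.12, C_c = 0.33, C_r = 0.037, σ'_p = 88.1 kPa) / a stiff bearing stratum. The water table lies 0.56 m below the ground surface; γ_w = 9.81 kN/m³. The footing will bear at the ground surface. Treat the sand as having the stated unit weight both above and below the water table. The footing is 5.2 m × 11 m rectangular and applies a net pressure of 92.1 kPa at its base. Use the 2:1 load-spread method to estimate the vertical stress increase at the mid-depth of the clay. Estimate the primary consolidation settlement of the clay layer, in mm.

Mid-depth of clay below the ground surface: z = 1.4 + 7.8/2 = 5.3 m.
Total vertical stress at mid-clay: σ_v = 18.9×1.4 + 17.5×3.9 = 94.71 kPa.
Pore pressure: u = 9.81×(5.3 − 0.56) = 46.499 kPa.
Initial effective stress: σ'_0 = σ_v − u = 94.71 − 46.499 = 48.211 kPa.
Stress increase at mid-clay by the 2:1 spreading method:
Δσ = qBL/((B+z)(L+z)) = 92.1×5.2×11/((5.2+5.3)(11+5.3)) = 30.781 kPa
Final effective stress: σ'_f = 48.211 + 30.781 = 78.992 kPa.
σ'_f = 78.992 ≤ σ'_p = 88.1 kPa, so the clay remains overconsolidated and only the recompression index applies:
S_c = C_r·H/(1+e₀)·log₁₀(σ'_f/σ'_0) = 0.037×7.8/2.12×log₁₀(78.992/48.211)
    = 0.13613 × 0.21444 = 0.02919 m

S_c ≈ 29.2 mm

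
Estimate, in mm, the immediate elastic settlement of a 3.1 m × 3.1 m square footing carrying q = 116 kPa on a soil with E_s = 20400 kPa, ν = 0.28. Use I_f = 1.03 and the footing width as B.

Immediate (elastic) settlement: S_e = q·B·(1−ν²)/E_s · I_f.
S_e = 116 × 3.1 × (1 − 0.28²) / 20400 × 1.03
    = 116 × 3.1 × 0.9216 / 20400 × 1.03
    = 0.01673 m = 16.73 mm

S_e ≈ 16.7 mm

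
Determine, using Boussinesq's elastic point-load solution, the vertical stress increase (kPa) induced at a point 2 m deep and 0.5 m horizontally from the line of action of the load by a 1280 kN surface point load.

Boussinesq vertical stress below a point load on an elastic half-space:
Δσ_z = 3P/(2πz²) · [1 + (r/z)²]^(−5/2)
r/z = 0.5/2 = 0.25; [1+(r/z)²]^(−5/2) = 0.85936.
Δσ_z = 3×1280/(2π×2²) × 0.85936 = 152.79 × 0.85936 = 131.3 kPa

Δσ_z ≈ 131 kPa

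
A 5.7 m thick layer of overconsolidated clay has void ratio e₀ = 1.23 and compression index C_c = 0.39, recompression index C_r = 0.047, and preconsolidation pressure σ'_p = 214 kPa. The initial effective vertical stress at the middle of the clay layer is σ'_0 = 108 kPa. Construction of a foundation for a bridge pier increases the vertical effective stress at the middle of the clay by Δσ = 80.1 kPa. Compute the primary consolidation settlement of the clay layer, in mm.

Final effective stress: σ'_f = 108 + 80.1 = 188.1 kPa.
σ'_f = 188.1 ≤ σ'_p = 214 kPa, so the clay remains overconsolidated and only the recompression index applies:
S_c = C_r·H/(1+e₀)·log₁₀(σ'_f/σ'_0) = 0.047×5.7/2.23×log₁₀(188.1/108)
    = 0.12014 × 0.24097 = 0.02895 m

S_c ≈ 28.9 mm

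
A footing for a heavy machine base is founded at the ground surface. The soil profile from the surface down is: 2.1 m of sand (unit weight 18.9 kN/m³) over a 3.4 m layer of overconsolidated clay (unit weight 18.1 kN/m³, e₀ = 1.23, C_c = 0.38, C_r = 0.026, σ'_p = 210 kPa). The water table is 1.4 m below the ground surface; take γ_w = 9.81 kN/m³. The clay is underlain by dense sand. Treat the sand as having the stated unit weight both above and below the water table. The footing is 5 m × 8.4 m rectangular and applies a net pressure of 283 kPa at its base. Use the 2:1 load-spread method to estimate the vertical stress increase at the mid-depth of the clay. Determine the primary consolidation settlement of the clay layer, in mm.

S_c ≈ 20.9 mm

Mid-depth of clay below the ground surface: z = 2.1 + 3.4/2 = 3.8 m.
Total vertical stress at mid-clay: σ_v = 18.9×2.1 + 18.1×1.7 = 70.46 kPa.
Pore pressure: u = 9.81×(3.8 − 1.4) = 23.544 kPa.
Initial effective stress: σ'_0 = σ_v − u = 70.46 − 23.544 = 46.916 kPa.
Stress increase at mid-clay by the 2:1 spreading method:
Δσ = qBL/((B+z)(L+z)) = 283×5×8.4/((5+3.8)(8.4+3.8)) = 110.71 kPa
Final effective stress: σ'_f = 46.916 + 110.71 = 157.63 kPa.
σ'_f = 157.63 ≤ σ'_p = 210 kPa, so the clay remains overconsolidated and only the recompression index applies:
S_c = C_r·H/(1+e₀)·log₁₀(σ'_f/σ'_0) = 0.026×3.4/2.23×log₁₀(157.63/46.916)
    = 0.039642 × 0.52632 = 0.02086 m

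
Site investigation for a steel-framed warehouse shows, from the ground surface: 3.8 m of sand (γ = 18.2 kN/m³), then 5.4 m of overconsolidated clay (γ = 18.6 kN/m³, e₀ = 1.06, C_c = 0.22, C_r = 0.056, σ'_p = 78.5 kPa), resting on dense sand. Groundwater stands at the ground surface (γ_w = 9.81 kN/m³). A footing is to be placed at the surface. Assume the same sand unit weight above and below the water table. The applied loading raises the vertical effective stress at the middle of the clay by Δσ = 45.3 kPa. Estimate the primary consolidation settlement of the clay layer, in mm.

Mid-depth of clay below the ground surface: z = 3.8 + 5.4/2 = 6.5 m.
Total vertical stress at mid-clay: σ_v = 18.2×3.8 + 18.6×2.7 = 119.38 kPa.
Pore pressure: u = 9.81×(6.5 − 0) = 63.765 kPa.
Initial effective stress: σ'_0 = σ_v − u = 119.38 − 63.765 = 55.615 kPa.
Final effective stress: σ'_f = 55.615 + 45.3 = 100.91 kPa.
σ'_f = 100.91 > σ'_p = 78.5 kPa, so the stress path crosses the preconsolidation pressure — recompression up to σ'_p, then virgin compression beyond:
S_c = H/(1+e₀)·[C_r·log₁₀(σ'_p/σ'_0) + C_c·log₁₀(σ'_f/σ'_p)]
    = 5.4/2.06 × [0.056×log₁₀(78.5/55.615) + 0.22×log₁₀(100.91/78.5)]
    = 2.6214 × [0.008382 + 0.023994] = 0.08487 m

S_c ≈ 84.9 mm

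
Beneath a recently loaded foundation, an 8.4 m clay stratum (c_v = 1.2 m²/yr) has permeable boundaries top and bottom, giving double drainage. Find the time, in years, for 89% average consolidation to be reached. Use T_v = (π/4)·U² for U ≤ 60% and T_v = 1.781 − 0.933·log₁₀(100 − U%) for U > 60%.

Drainage path length: H_d = H/2 = 4.2 m (double drainage).
U > 60%: T_v = 1.781 − 0.933·log₁₀(100 − 89) = 0.80938.
t = T_v·H_d²/c_v = 0.80938×4.2²/1.2 = 11.9 years.

t ≈ 11.9 years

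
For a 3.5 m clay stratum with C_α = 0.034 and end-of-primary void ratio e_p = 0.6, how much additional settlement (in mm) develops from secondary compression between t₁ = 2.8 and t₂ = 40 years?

S_s ≈ 85.9 mm

Secondary compression: S_s = C_α·H/(1+e_p)·log₁₀(t₂/t₁)
S_s = 0.034×3.5/(1+0.6)×log₁₀(40/2.8)
    = 0.07437 × 1.155 = 0.0859 m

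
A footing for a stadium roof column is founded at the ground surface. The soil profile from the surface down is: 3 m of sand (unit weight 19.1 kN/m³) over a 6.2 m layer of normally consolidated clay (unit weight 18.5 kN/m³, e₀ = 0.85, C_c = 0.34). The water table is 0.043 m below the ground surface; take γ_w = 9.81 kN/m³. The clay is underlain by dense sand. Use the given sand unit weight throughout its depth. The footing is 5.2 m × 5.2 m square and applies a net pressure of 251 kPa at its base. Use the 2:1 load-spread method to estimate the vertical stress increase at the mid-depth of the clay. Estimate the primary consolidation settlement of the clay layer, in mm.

S_c ≈ 334 mm

Mid-depth of clay below the ground surface: z = 3 + 6.2/2 = 6.1 m.
Total vertical stress at mid-clay: σ_v = 19.1×3 + 18.5×3.1 = 114.65 kPa.
Pore pressure: u = 9.81×(6.1 − 0.043) = 59.419 kPa.
Initial effective stress: σ'_0 = σ_v − u = 114.65 − 59.419 = 55.231 kPa.
Stress increase at mid-clay by the 2:1 spreading method:
Δσ = qBL/((B+z)(L+z)) = 251×5.2×5.2/((5.2+6.1)(5.2+6.1)) = 53.152 kPa
Final effective stress: σ'_f = σ'_0 + Δσ = 55.231 + 53.152 = 108.38 kPa.
Normally consolidated clay, so the full stress increment lies on the virgin compression line:
S_c = C_c·H/(1+e₀)·log₁₀(σ'_f/σ'_0) = 0.34×6.2/(1+0.85)×log₁₀(108.38/55.231)
    = 1.1395 × 0.29277 = 0.3336 m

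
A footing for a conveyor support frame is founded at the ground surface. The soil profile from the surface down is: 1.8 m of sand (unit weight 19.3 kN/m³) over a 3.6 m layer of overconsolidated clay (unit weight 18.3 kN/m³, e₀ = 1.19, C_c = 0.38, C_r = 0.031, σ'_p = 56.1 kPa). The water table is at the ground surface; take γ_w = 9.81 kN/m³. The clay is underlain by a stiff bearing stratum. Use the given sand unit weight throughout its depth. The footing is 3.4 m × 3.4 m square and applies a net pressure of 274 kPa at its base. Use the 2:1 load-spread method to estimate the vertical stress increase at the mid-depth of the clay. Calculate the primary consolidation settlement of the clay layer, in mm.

S_c ≈ 161 mm

Mid-depth of clay below the ground surface: z = 1.8 + 3.6/2 = 3.6 m.
Total vertical stress at mid-clay: σ_v = 19.3×1.8 + 18.3×1.8 = 67.68 kPa.
Pore pressure: u = 9.81×(3.6 − 0) = 35.316 kPa.
Initial effective stress: σ'_0 = σ_v − u = 67.68 − 35.316 = 32.364 kPa.
Stress increase at mid-clay by the 2:1 spreading method:
Δσ = qBL/((B+z)(L+z)) = 274×3.4×3.4/((3.4+3.6)(3.4+3.6)) = 64.642 kPa
Final effective stress: σ'_f = 32.364 + 64.642 = 97.006 kPa.
σ'_f = 97.006 > σ'_p = 56.1 kPa, so the stress path crosses the preconsolidation pressure — recompression up to σ'_p, then virgin compression beyond:
S_c = H/(1+e₀)·[C_r·log₁₀(σ'_p/σ'_0) + C_c·log₁₀(σ'_f/σ'_p)]
    = 3.6/2.19 × [0.031×log₁₀(56.1/32.364) + 0.38×log₁₀(97.006/56.1)]
    = 1.6438 × [0.0074059 + 0.090378] = 0.1607 m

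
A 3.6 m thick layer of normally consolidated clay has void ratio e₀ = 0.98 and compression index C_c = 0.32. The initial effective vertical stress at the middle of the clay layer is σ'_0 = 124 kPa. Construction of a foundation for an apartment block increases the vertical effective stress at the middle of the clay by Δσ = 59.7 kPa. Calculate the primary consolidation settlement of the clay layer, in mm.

S_c ≈ 99.3 mm

Final effective stress: σ'_f = σ'_0 + Δσ = 124 + 59.7 = 183.7 kPa.
Normally consolidated clay, so the full stress increment lies on the virgin compression line:
S_c = C_c·H/(1+e₀)·log₁₀(σ'_f/σ'_0) = 0.32×3.6/(1+0.98)×log₁₀(183.7/124)
    = 0.58182 × 0.17069 = 0.09931 m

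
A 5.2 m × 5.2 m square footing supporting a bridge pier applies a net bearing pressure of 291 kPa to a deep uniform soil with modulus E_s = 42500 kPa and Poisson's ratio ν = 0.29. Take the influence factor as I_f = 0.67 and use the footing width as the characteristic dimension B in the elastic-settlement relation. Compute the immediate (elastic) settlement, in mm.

Immediate (elastic) settlement: S_e = q·B·(1−ν²)/E_s · I_f.
S_e = 291 × 5.2 × (1 − 0.29²) / 42500 × 0.67
    = 291 × 5.2 × 0.9159 / 42500 × 0.67
    = 0.02185 m = 21.85 mm

S_e ≈ 21.8 mm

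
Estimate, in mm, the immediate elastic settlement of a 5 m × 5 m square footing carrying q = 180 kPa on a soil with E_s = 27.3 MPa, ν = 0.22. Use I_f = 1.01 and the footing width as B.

S_e ≈ 31.7 mm

Immediate (elastic) settlement: S_e = q·B·(1−ν²)/E_s · I_f.
E_s = 27.3 MPa = 27300 kPa.
S_e = 180 × 5 × (1 − 0.22²) / 27300 × 1.01
    = 180 × 5 × 0.9516 / 27300 × 1.01
    = 0.03169 m = 31.69 mm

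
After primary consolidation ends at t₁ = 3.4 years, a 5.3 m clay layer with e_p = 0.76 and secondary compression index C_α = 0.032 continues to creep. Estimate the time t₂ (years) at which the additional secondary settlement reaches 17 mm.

S_s = C_α·H/(1+e_p)·log₁₀(t₂/t₁) ⇒ log₁₀(t₂/t₁) = S_s·(1+e_p)/(C_α·H).
log₁₀(t₂/t₁) = 0.017 × (1+0.76) / (0.032×5.3) = 0.1764
t₂ = t₁ × 10^0.1764 = 3.4 × 1.501 = 5.104 years

t₂ ≈ 5.1 years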